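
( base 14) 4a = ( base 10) 66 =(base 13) 51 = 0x42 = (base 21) 33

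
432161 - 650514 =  - 218353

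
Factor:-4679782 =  - 2^1*113^1*20707^1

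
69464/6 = 34732/3 = 11577.33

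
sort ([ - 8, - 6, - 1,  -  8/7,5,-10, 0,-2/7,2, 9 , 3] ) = [-10, - 8, - 6, - 8/7 ,  -  1 , - 2/7,0,2, 3,5,  9 ] 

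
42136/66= 638 + 14/33 = 638.42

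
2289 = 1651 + 638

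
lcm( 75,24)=600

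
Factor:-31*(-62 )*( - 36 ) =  - 2^3*3^2*31^2 = - 69192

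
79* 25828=2040412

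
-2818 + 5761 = 2943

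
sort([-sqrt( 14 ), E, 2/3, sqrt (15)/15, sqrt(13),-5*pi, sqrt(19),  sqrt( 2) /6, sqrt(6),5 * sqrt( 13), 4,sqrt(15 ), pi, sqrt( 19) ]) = [ - 5*pi, - sqrt( 14), sqrt ( 2)/6, sqrt(15)/15,2/3, sqrt(  6 ) , E, pi,sqrt( 13), sqrt(15), 4, sqrt(19 ), sqrt( 19),  5*sqrt( 13)]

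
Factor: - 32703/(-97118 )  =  33/98 = 2^ (-1) * 3^1*7^ ( - 2) * 11^1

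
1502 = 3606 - 2104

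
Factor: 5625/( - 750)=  - 2^( - 1 )*3^1 *5^1 = - 15/2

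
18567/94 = 197+ 49/94   =  197.52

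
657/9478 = 657/9478 = 0.07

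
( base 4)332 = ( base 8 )76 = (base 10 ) 62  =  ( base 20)32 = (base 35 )1R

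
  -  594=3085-3679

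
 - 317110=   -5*63422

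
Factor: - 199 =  - 199^1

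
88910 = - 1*(-88910)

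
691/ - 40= - 18 + 29/40= - 17.27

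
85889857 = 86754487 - 864630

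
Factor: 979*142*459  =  2^1* 3^3 *11^1*17^1 *71^1*89^1 =63809262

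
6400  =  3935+2465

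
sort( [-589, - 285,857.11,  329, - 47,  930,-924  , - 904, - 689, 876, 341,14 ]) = [ - 924, - 904, - 689, - 589, - 285, - 47, 14, 329, 341, 857.11, 876, 930 ]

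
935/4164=935/4164=0.22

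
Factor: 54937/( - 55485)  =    -  401/405 = -3^(-4)*5^( - 1) * 401^1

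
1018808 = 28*36386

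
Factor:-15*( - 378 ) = 2^1*3^4* 5^1*7^1 = 5670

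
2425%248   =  193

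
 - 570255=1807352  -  2377607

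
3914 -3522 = 392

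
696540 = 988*705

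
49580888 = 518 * 95716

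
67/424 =67/424 = 0.16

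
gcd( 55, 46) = 1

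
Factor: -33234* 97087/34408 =- 94899687/1012 = - 2^(-2) *3^1 *11^(-1 )*23^ ( - 1)*29^1 * 191^1*5711^1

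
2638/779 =2638/779 = 3.39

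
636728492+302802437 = 939530929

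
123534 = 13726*9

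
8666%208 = 138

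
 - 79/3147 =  - 79/3147 = - 0.03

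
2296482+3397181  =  5693663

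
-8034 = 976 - 9010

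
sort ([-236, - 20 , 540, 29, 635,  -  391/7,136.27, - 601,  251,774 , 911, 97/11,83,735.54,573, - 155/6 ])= [  -  601, - 236, - 391/7, - 155/6, - 20,  97/11, 29,83 , 136.27,251,  540, 573 , 635,  735.54,774 , 911 ] 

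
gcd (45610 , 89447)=1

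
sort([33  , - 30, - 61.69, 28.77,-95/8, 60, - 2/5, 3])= [ - 61.69, - 30, - 95/8, - 2/5 , 3, 28.77, 33, 60] 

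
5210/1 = 5210 = 5210.00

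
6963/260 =6963/260 = 26.78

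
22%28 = 22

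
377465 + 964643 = 1342108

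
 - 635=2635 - 3270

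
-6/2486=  - 1 + 1240/1243=- 0.00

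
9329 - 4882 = 4447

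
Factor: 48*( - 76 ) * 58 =- 2^7*3^1*19^1 *29^1 =- 211584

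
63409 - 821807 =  - 758398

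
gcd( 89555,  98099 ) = 1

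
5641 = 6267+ - 626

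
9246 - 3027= 6219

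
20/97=20/97   =  0.21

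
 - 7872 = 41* ( - 192 ) 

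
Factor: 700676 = 2^2*47^1*3727^1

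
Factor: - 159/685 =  - 3^1*5^( - 1) * 53^1 * 137^( - 1) 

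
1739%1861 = 1739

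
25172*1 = 25172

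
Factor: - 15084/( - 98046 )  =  2^1*13^( - 1 ) = 2/13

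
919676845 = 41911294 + 877765551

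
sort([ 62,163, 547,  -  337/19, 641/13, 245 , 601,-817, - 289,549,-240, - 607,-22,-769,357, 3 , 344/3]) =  [ - 817,  -  769, - 607, - 289 , -240 ,-22, - 337/19, 3, 641/13,62, 344/3 , 163, 245,357,547, 549,601 ] 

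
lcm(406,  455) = 26390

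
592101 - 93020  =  499081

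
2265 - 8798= - 6533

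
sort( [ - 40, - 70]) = [ -70, - 40 ]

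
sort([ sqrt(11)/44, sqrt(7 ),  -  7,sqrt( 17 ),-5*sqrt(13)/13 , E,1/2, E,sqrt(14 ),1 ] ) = [ -7,- 5*sqrt(13 ) /13 , sqrt(11)/44,1/2,1,sqrt(7),E,E,sqrt(14 ),  sqrt(17) ] 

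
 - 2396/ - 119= 2396/119 =20.13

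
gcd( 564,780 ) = 12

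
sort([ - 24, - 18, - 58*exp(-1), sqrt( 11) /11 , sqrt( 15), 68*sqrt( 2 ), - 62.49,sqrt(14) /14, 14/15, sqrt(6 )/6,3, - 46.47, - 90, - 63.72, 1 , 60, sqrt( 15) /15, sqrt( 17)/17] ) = [- 90, - 63.72,-62.49, - 46.47,  -  24, - 58*exp( - 1), - 18, sqrt(17) /17,  sqrt(15 )/15, sqrt( 14) /14,  sqrt( 11)/11, sqrt(6)/6, 14/15, 1, 3, sqrt ( 15),  60,68*sqrt (2)] 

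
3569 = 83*43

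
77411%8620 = 8451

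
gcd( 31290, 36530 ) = 10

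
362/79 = 362/79=4.58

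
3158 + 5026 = 8184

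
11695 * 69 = 806955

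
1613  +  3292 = 4905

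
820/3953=820/3953= 0.21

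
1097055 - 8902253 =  - 7805198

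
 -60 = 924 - 984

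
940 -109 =831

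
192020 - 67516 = 124504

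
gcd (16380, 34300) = 140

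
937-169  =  768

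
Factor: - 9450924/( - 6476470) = 2^1*3^1*5^(- 1 )*7^1*11^( -1)*13^( - 1) * 647^( - 1 ) * 16073^1 = 675066/462605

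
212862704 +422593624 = 635456328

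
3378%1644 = 90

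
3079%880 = 439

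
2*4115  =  8230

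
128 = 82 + 46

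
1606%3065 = 1606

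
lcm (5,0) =0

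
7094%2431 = 2232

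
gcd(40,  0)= 40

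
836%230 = 146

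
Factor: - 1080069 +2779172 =7^1*242729^1 = 1699103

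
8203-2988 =5215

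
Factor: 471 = 3^1*157^1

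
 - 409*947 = - 387323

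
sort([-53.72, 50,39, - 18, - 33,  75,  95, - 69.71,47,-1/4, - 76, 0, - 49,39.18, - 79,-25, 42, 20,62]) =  [ - 79, - 76, - 69.71,-53.72, - 49, -33,-25, - 18 , - 1/4, 0, 20,39, 39.18,42 , 47, 50,62,  75,95]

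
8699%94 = 51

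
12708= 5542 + 7166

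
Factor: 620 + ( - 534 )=2^1  *43^1 = 86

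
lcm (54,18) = 54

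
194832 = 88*2214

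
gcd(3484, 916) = 4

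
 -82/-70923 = 82/70923   =  0.00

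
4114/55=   74 + 4/5 = 74.80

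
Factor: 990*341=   337590 = 2^1*3^2*5^1*11^2*31^1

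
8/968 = 1/121   =  0.01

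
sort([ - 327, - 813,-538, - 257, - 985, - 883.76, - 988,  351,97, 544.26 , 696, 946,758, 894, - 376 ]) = [ - 988,- 985,-883.76 , - 813 ,-538, - 376,-327, - 257,97,  351, 544.26, 696,758,  894, 946] 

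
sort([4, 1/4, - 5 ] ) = [ - 5,1/4, 4]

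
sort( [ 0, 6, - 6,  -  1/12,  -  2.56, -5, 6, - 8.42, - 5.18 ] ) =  [ - 8.42, - 6, - 5.18 , - 5,-2.56, - 1/12,0, 6,6 ]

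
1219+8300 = 9519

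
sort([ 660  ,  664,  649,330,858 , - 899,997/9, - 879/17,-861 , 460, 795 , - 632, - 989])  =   [ -989, - 899 , - 861, - 632,  -  879/17 , 997/9,330, 460 , 649,660, 664 , 795,858 ]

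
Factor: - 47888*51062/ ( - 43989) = 222296096/3999 = 2^5*3^( - 1 )*11^1*31^ ( - 1 )*41^1*43^( - 1)*73^1* 211^1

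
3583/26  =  137 + 21/26= 137.81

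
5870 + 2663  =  8533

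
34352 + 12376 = 46728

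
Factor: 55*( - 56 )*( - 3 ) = 2^3 * 3^1* 5^1*7^1 * 11^1 = 9240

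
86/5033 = 86/5033 = 0.02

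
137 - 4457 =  - 4320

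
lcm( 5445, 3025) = 27225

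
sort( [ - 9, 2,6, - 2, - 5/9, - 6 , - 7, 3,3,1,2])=[-9, - 7, - 6, - 2, - 5/9,1, 2, 2,3, 3,6 ] 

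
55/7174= 55/7174 = 0.01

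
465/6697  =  465/6697 = 0.07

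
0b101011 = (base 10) 43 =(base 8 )53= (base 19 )25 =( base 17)29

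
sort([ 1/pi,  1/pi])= [1/pi,1/pi] 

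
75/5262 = 25/1754 = 0.01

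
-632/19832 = -79/2479 = - 0.03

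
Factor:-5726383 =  - 13^1*139^1*3169^1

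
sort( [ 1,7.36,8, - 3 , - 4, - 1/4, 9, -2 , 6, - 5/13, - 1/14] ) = [ - 4,  -  3 , - 2, - 5/13,-1/4, - 1/14,1, 6, 7.36, 8, 9 ] 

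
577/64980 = 577/64980 = 0.01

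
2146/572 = 1073/286 = 3.75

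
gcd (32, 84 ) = 4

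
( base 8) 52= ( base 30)1c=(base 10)42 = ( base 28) 1E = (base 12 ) 36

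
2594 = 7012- 4418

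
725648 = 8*90706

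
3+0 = 3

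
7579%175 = 54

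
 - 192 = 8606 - 8798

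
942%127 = 53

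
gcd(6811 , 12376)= 7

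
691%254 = 183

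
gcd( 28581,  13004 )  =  1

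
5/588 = 5/588 = 0.01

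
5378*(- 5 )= - 26890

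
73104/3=24368 = 24368.00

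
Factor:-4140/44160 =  - 2^ (-5) * 3^1=-3/32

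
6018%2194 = 1630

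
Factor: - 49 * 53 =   -  2597 =- 7^2*53^1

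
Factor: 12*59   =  708 = 2^2*3^1*59^1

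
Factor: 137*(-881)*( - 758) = 91488326 = 2^1*137^1*379^1 * 881^1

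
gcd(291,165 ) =3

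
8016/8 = 1002 = 1002.00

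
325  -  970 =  - 645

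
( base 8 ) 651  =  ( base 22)J7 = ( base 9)522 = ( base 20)115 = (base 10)425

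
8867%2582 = 1121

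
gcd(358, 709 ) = 1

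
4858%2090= 678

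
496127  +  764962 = 1261089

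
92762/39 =2378+20/39 = 2378.51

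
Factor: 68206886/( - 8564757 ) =- 2^1*3^( - 1 )*11^1*2854919^( - 1)*3100313^1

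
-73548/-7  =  73548/7  =  10506.86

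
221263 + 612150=833413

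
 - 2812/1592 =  - 703/398 =- 1.77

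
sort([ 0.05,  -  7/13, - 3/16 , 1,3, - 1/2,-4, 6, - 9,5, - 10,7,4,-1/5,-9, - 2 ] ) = [-10 ,  -  9, - 9,-4,-2, -7/13 , - 1/2, - 1/5, - 3/16, 0.05,1, 3,4, 5,  6,7 ] 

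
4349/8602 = 4349/8602 = 0.51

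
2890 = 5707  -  2817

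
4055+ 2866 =6921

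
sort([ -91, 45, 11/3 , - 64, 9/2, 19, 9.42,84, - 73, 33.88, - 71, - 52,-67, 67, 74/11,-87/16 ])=[ - 91,-73, - 71, - 67, - 64, - 52, - 87/16, 11/3, 9/2, 74/11 , 9.42,19, 33.88, 45, 67 , 84 ] 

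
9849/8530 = 1  +  1319/8530 = 1.15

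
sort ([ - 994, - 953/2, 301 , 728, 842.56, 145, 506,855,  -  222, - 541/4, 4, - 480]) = [ - 994, - 480, - 953/2, - 222,  -  541/4, 4,  145,301,506, 728,  842.56, 855] 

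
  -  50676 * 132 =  - 6689232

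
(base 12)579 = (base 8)1455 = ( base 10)813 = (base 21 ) 1hf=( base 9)1103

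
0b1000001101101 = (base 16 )106D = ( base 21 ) 9B5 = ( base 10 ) 4205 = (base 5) 113310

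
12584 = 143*88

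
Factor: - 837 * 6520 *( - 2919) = 2^3*3^4*5^1*7^1*31^1*139^1 *163^1 = 15929683560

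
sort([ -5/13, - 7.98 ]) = [ - 7.98, -5/13]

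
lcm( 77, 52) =4004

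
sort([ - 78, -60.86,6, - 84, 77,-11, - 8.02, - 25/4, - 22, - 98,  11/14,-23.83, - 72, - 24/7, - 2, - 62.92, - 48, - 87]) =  [ - 98, - 87,- 84, - 78, - 72,-62.92, - 60.86, -48, - 23.83,  -  22, - 11, - 8.02, - 25/4, - 24/7, -2,11/14, 6,77]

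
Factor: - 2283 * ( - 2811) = 3^2*761^1*937^1 = 6417513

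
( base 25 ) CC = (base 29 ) am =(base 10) 312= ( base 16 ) 138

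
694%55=34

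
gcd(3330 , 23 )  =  1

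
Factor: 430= 2^1*5^1*43^1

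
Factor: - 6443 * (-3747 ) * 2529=3^3*17^1*281^1*379^1 * 1249^1  =  61054918209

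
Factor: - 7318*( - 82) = 600076 = 2^2*41^1*3659^1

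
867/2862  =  289/954= 0.30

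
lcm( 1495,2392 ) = 11960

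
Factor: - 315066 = -2^1*3^1*52511^1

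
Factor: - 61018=-2^1*30509^1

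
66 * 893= 58938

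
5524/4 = 1381  =  1381.00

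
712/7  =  712/7=101.71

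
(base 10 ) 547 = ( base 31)HK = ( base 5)4142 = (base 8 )1043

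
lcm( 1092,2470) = 103740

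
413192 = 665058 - 251866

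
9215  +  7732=16947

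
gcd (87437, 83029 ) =1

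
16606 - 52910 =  - 36304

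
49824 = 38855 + 10969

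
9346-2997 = 6349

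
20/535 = 4/107   =  0.04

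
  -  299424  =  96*( - 3119 ) 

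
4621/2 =2310+ 1/2= 2310.50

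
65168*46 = 2997728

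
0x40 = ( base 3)2101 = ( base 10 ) 64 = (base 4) 1000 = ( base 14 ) 48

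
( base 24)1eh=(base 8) 1641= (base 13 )566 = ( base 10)929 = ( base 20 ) 269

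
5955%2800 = 355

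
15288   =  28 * 546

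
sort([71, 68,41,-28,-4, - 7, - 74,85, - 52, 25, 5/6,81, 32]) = [ - 74,-52, - 28 , - 7, - 4,5/6, 25, 32,41, 68, 71 , 81,85 ] 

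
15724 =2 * 7862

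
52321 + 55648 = 107969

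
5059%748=571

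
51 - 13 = 38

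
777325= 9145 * 85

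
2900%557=115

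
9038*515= 4654570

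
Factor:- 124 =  - 2^2 * 31^1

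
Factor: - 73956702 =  - 2^1*3^1*19^1*41^1*15823^1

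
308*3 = 924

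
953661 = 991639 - 37978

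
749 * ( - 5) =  - 3745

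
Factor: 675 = 3^3 * 5^2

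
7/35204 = 7/35204 =0.00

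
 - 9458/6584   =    -  2 + 1855/3292 = - 1.44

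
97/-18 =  - 6+11/18 = - 5.39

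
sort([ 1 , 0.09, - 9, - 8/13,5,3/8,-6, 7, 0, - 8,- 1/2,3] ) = [ - 9, - 8, - 6,  -  8/13, - 1/2, 0 , 0.09,3/8,1,3 , 5, 7]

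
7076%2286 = 218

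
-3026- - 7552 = 4526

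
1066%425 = 216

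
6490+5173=11663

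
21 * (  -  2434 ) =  - 51114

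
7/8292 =7/8292 = 0.00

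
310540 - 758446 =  - 447906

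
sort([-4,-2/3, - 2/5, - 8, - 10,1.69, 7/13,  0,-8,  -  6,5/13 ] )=[ - 10, -8,  -  8, - 6,-4,-2/3, - 2/5,0,5/13,7/13,1.69] 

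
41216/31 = 41216/31 =1329.55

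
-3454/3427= - 3454/3427= - 1.01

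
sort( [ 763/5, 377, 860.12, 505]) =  [763/5, 377, 505,860.12]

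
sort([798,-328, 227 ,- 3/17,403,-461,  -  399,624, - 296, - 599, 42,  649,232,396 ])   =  [  -  599, - 461, - 399,-328,-296,-3/17, 42,227,232, 396, 403, 624, 649, 798] 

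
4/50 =2/25 = 0.08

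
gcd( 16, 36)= 4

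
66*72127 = 4760382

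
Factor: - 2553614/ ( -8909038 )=7^1*47^ ( - 1)* 179^1*1019^1*94777^ ( - 1 ) = 1276807/4454519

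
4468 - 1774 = 2694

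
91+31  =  122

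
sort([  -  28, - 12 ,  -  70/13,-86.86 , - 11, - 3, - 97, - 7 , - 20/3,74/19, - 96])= [- 97, - 96, - 86.86, - 28, - 12, - 11, - 7,-20/3, - 70/13,-3, 74/19 ]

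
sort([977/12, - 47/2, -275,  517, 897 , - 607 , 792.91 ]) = [ - 607, - 275,- 47/2, 977/12,517,792.91, 897]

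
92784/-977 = -95 + 31/977 = - 94.97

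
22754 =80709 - 57955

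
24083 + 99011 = 123094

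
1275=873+402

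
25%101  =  25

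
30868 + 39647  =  70515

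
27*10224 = 276048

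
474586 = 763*622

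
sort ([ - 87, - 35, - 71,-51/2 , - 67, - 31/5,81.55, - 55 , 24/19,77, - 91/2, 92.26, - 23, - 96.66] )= [-96.66, - 87, - 71, - 67 , - 55, - 91/2, - 35, - 51/2, - 23, - 31/5, 24/19, 77,81.55, 92.26]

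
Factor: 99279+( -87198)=12081 = 3^1* 4027^1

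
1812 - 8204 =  - 6392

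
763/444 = 1 + 319/444 = 1.72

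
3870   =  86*45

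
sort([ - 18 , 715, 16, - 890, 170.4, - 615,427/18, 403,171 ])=[ - 890, - 615 ,  -  18,16,427/18, 170.4, 171 , 403, 715]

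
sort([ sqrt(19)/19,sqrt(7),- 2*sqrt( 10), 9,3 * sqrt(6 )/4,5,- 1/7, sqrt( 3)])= [ - 2*sqrt( 10 ),- 1/7, sqrt( 19) /19, sqrt( 3), 3*sqrt(6)/4,  sqrt ( 7), 5,9]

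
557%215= 127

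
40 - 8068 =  - 8028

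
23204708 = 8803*2636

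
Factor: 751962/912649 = 2^1*3^1*23^1* 5449^1*912649^(-1)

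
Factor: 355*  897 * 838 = 2^1*3^1*5^1*13^1 * 23^1*71^1 * 419^1=   266848530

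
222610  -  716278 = - 493668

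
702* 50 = 35100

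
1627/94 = 17 + 29/94 = 17.31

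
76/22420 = 1/295 = 0.00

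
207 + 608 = 815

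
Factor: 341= 11^1 * 31^1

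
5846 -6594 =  - 748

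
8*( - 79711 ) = - 637688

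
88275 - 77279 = 10996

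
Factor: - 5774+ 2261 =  - 3^1 * 1171^1 = - 3513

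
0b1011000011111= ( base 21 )CHE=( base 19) fd1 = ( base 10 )5663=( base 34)4uj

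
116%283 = 116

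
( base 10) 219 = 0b11011011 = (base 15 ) e9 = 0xDB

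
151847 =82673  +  69174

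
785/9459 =785/9459=0.08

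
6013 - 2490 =3523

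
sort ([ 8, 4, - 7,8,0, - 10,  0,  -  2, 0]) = [ - 10,-7, - 2, 0, 0,  0,4,8, 8] 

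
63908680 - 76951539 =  - 13042859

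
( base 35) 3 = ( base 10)3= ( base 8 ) 3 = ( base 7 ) 3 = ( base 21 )3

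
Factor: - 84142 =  - 2^1*42071^1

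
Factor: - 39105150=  - 2^1 * 3^1 * 5^2*7^1*37243^1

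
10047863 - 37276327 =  - 27228464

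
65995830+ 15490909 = 81486739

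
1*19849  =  19849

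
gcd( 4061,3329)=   1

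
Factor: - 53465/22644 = -2^(  -  2 )*3^( - 2)* 5^1*17^1= - 85/36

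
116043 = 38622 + 77421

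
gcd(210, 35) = 35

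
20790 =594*35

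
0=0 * 35043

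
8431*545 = 4594895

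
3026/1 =3026 = 3026.00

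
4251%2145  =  2106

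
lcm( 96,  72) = 288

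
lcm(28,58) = 812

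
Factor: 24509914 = 2^1*11^1 * 13^1*43^1*1993^1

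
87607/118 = 87607/118=742.43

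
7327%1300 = 827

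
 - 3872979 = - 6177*627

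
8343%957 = 687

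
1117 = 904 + 213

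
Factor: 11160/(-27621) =-40/99   =  - 2^3*3^(-2 )*5^1*11^( - 1)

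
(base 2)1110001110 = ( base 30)10a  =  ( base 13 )550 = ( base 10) 910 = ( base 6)4114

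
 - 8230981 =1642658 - 9873639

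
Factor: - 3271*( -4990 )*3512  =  57323882480  =  2^4*5^1*439^1 * 499^1* 3271^1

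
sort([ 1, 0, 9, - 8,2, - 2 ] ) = [-8, - 2  ,  0 , 1,2,9 ] 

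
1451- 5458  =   - 4007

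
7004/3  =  2334  +  2/3=   2334.67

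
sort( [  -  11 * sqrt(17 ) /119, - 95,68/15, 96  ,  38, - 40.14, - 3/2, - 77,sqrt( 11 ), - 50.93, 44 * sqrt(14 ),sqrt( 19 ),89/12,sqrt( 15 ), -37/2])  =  [ - 95,- 77, - 50.93 , - 40.14, - 37/2 ,  -  3/2, - 11*sqrt( 17 )/119,sqrt( 11),sqrt(15 ),sqrt( 19 ),68/15,89/12,38 , 96,44*sqrt( 14) ] 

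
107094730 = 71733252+35361478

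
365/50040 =73/10008 = 0.01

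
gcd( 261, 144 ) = 9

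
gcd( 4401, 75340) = 1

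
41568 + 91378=132946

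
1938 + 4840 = 6778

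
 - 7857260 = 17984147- 25841407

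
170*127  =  21590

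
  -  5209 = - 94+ - 5115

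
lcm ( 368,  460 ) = 1840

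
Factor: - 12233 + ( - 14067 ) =  -  2^2*5^2*263^1 = - 26300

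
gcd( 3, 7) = 1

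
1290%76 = 74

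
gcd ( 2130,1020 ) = 30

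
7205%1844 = 1673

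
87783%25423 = 11514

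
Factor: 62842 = 2^1 *13^1*2417^1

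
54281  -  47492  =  6789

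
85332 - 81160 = 4172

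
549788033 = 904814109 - 355026076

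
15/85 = 3/17 = 0.18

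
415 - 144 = 271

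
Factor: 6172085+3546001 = 9718086 =2^1*3^1*7^1*43^1  *5381^1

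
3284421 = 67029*49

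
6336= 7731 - 1395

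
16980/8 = 2122 + 1/2 = 2122.50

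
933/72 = 311/24 = 12.96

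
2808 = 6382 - 3574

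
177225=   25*7089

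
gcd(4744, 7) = 1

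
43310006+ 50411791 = 93721797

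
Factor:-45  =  -3^2 * 5^1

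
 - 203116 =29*( - 7004)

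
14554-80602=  - 66048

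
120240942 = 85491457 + 34749485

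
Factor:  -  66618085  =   - 5^1*19^1*53^1*101^1*131^1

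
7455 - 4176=3279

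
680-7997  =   - 7317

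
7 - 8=-1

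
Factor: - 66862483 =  - 66862483^1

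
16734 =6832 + 9902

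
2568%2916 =2568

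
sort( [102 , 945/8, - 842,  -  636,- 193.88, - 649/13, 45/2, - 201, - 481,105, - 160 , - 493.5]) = [ - 842,-636 , - 493.5,  -  481,-201, - 193.88, - 160,  -  649/13, 45/2,102, 105,945/8]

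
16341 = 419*39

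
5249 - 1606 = 3643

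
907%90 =7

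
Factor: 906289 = 906289^1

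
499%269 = 230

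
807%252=51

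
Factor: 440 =2^3 * 5^1*11^1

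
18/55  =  18/55 = 0.33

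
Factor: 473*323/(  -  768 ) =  -2^( - 8 )*3^( - 1) * 11^1*17^1*19^1*43^1 = - 152779/768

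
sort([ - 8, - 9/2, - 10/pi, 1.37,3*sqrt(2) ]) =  [-8, -9/2,-10/pi,  1.37,3*sqrt( 2)] 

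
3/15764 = 3/15764 = 0.00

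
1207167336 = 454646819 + 752520517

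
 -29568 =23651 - 53219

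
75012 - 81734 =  - 6722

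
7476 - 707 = 6769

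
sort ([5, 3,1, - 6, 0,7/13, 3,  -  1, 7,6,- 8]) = [- 8 ,  -  6, - 1,0, 7/13,1,3,3, 5,6,7] 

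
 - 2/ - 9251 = 2/9251=0.00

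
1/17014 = 1/17014=0.00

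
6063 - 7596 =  - 1533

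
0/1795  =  0 = 0.00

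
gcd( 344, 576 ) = 8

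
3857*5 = 19285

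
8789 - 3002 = 5787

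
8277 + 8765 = 17042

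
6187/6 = 6187/6 = 1031.17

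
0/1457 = 0 = 0.00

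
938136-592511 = 345625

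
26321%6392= 753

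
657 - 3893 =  - 3236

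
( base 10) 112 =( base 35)37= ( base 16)70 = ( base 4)1300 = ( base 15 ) 77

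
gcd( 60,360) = 60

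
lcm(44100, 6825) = 573300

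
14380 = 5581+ 8799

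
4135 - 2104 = 2031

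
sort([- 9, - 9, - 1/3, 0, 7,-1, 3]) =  [  -  9, - 9, - 1  , - 1/3, 0, 3, 7]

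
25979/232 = 111 + 227/232 = 111.98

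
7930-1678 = 6252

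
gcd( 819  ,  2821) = 91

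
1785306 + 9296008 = 11081314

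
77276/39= 77276/39=1981.44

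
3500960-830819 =2670141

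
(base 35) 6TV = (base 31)8mq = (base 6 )102512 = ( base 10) 8396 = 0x20cc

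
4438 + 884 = 5322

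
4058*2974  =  12068492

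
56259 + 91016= 147275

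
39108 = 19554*2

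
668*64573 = 43134764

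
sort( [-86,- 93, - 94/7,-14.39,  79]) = [ -93,-86,-14.39,-94/7,79]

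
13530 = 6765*2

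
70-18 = 52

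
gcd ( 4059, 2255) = 451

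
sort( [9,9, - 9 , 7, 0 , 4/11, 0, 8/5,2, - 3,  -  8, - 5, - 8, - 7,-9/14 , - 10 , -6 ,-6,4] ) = [ - 10, - 9, - 8, - 8, - 7, - 6, - 6, - 5, - 3, - 9/14, 0,  0 , 4/11, 8/5 , 2,4, 7,9 , 9] 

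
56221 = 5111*11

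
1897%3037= 1897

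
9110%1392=758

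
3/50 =3/50 = 0.06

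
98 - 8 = 90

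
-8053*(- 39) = 314067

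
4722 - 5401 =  - 679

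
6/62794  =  3/31397 = 0.00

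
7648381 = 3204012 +4444369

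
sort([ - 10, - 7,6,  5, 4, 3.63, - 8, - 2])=[ - 10, - 8, - 7 , - 2,  3.63, 4 , 5, 6 ]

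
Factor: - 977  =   - 977^1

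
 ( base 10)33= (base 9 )36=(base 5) 113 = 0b100001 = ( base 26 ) 17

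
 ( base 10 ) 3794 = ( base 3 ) 12012112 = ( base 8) 7322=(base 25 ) 61j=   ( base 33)3fw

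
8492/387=8492/387 = 21.94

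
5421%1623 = 552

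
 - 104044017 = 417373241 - 521417258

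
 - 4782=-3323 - 1459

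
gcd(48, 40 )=8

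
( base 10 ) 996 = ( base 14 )512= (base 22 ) 216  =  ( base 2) 1111100100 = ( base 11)826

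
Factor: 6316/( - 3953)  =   - 2^2*59^(-1 ) *67^( - 1)*1579^1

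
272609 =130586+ 142023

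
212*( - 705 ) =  - 149460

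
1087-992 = 95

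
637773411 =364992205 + 272781206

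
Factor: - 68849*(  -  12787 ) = 11^2*19^1*569^1*673^1 = 880372163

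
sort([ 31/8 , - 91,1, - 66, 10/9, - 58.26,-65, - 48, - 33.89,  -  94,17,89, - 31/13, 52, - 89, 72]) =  [ - 94, - 91, -89, - 66, - 65 , - 58.26 , - 48, - 33.89, - 31/13,1,10/9, 31/8, 17,52, 72, 89]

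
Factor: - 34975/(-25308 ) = 2^(-2)*3^(-2 )*5^2*19^( - 1)*37^ ( - 1)*1399^1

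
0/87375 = 0 = 0.00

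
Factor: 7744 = 2^6*11^2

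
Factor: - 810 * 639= - 517590 = - 2^1*3^6*5^1 * 71^1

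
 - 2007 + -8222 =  - 10229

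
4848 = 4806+42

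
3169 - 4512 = -1343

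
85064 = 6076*14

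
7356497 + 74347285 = 81703782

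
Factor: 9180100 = 2^2*5^2*91801^1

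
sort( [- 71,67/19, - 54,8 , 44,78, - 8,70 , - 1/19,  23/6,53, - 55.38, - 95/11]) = [ - 71, - 55.38, - 54, - 95/11,  -  8, - 1/19,67/19,23/6,8, 44,53,70,78] 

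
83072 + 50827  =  133899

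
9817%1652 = 1557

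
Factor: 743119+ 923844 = 1666963=31^1*53773^1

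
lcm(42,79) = 3318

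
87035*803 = 69889105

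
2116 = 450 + 1666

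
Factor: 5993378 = 2^1*251^1*11939^1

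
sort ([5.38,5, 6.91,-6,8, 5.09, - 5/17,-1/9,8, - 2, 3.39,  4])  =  [-6,-2, - 5/17, - 1/9,3.39, 4, 5,  5.09, 5.38,6.91,8, 8 ]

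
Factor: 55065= 3^1 * 5^1*3671^1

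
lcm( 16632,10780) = 582120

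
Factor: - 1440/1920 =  - 3/4 = -2^( - 2 ) * 3^1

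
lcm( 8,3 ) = 24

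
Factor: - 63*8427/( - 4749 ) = 3^2*7^1 *53^2*1583^( - 1) = 176967/1583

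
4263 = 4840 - 577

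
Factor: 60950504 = 2^3 * 1163^1*6551^1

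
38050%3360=1090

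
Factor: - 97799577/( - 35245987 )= 3^1*7^( - 1 ) * 149^1 * 331^1*661^1*  1499^( - 1)*3359^ (- 1 )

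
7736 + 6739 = 14475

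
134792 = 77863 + 56929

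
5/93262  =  5/93262 = 0.00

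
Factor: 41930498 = 2^1*20965249^1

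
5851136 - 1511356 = 4339780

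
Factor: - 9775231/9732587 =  - 157^( - 1 )*61991^(-1)*9775231^1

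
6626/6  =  3313/3 = 1104.33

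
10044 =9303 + 741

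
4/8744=1/2186 = 0.00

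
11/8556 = 11/8556 =0.00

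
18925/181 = 18925/181 = 104.56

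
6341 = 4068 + 2273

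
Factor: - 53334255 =-3^1*5^1*13^1*479^1 * 571^1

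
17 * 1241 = 21097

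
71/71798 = 71/71798 = 0.00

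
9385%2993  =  406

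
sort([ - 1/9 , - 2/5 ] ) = [ - 2/5, - 1/9]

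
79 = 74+5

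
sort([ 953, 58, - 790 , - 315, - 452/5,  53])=[-790, - 315, - 452/5, 53, 58, 953 ] 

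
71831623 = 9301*7723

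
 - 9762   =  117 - 9879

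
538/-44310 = -269/22155= - 0.01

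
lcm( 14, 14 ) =14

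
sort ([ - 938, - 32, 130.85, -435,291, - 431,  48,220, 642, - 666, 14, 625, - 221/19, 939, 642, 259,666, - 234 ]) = [-938, - 666, - 435,  -  431, - 234, - 32, - 221/19, 14,48, 130.85, 220,259,  291 , 625, 642,642,666, 939 ] 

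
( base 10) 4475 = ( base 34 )3TL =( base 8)10573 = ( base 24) 7IB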